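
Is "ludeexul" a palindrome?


Word: "ludeexul"
Reversed: "luxeedul"
Forward == Backward? ludeexul != luxeedul
Palindrome = No


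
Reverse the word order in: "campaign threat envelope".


Original: "campaign threat envelope"
Words (1..n): campaign | threat | envelope
Reversed (n..1): envelope | threat | campaign
Result = "envelope threat campaign"


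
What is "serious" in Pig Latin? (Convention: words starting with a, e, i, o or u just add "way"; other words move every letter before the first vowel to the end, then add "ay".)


Word: "serious"
Starts with consonant(s) → move to end, add 'ay'
Consonant cluster: "s"
Pig Latin = "erioussay"


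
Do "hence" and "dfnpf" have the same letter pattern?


Pattern of "hence": [0, 1, 2, 3, 1]
Pattern of "dfnpf": [0, 1, 2, 3, 1]
Patterns match
Same pattern = Yes


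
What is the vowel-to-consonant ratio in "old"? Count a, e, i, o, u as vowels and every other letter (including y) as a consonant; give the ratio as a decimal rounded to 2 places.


Word: "old"
Vowels (a,e,i,o,u): 1
Consonants: 2
Ratio = 1/2
= 0.50


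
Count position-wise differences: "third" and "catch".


Comparing character by character (same length = 5):
  Pos 0: 't' vs 'c' !=
  Pos 1: 'h' vs 'a' !=
  Pos 2: 'i' vs 't' !=
  Pos 3: 'r' vs 'c' !=
  Pos 4: 'd' vs 'h' !=
Hamming distance = 5


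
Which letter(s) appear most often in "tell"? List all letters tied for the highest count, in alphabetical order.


Word: "tell"
Letter counts:
  'e': 1
  'l': 2
  't': 1
Maximum count = 2
Most frequent = 'l' (2 times each)


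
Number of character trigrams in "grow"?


Word: "grow" (length 4)
Number of 3-grams = length - 3 + 1 = 4 - 3 + 1
= 2


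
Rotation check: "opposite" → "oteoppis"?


Word: "opposite", Candidate: "oteoppis"
Method: check if candidate is substring of word+word
"oppositeopposite" contains "oteoppis"? No
Is rotation = No


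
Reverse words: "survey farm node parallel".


Original: "survey farm node parallel"
Words (1..n): survey | farm | node | parallel
Reversed (n..1): parallel | node | farm | survey
Result = "parallel node farm survey"


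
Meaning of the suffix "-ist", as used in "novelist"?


Suffix: -ist
Example: novelist (novel + -ist)
Meaning = one who practices


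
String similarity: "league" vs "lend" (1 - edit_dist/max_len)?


Word 1: "league" (length 6)
Word 2: "lend" (length 4)
One optimal edit sequence:
  1. keep 'l'
  2. keep 'e'
  3. delete 'a'  (+1)
  4. delete 'g'  (+1)
  5. substitute 'u' -> 'n'  (+1)
  6. substitute 'e' -> 'd'  (+1)
Edit distance = 4
Max length = max(6, 4) = 6
Similarity = 1 - 4/6
= 0.3333


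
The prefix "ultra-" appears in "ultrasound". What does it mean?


Prefix: ultra-
Example: ultrasound (ultra- + sound)
Meaning = beyond


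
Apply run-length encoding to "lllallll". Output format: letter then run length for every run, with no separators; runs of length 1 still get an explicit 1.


String: "lllallll"
Scanning for consecutive runs:
  'l' x 3
  'a' x 1
  'l' x 4
RLE = "l3a1l4"


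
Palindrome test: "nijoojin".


Word: "nijoojin"
Reversed: "nijoojin"
Forward == Backward? nijoojin == nijoojin
Palindrome = Yes


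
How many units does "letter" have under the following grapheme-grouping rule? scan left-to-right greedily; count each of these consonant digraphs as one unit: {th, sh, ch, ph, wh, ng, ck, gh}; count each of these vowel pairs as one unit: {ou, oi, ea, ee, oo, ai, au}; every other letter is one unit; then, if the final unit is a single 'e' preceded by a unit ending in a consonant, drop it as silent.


Word: "letter" (6 letters)
Left-to-right scan:
  [1] 'l' (letter)
  [2] 'e' (letter)
  [3] 't' (letter)
  [4] 't' (letter)
  [5] 'e' (letter)
  [6] 'r' (letter)
Units from scan: 6
Sound units = 6 units


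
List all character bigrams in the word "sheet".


Word: "sheet" (length 5)
Number of bigrams = 5 - 2 + 1 = 4
  Position 0: "sh"
  Position 1: "he"
  Position 2: "ee"
  Position 3: "et"
Bigrams = "sh", "he", "ee", "et"


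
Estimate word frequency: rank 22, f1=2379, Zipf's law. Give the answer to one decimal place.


Zipf's law: f(r) = f(1) / r
f(1) = 2379
f(22) = 2379 / 22
= 108.1 occurrences


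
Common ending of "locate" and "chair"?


Word 1: "locate"
Word 2: "chair"
Comparing from end:
  Pos -1: 'e' != 'r' (stop)
LCS = "" (length 0)


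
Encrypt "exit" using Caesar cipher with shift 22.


Word: "exit"
Shift: 22
Each letter → (letter + shift) mod 26:
  'e' (4) + 22 = 0 → 'a'
  'x' (23) + 22 = 19 → 't'
  'i' (8) + 22 = 4 → 'e'
  't' (19) + 22 = 15 → 'p'
Result = "atep"


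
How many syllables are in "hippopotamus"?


Word: "hippopotamus"
Syllable breakdown: hip | po | pot | a | mus
Counting: 5 parts
= 5 syllables


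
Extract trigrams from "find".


Word: "find" (length 4)
Number of trigrams = 4 - 3 + 1 = 2
  Position 0: "fin"
  Position 1: "ind"
Trigrams = "fin", "ind"


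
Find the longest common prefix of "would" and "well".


Word 1: "would"
Word 2: "well"
Comparing from start:
  Pos 0: 'w' == 'w'
  Pos 1: 'o' != 'e' (stop)
LCP = "w" (length 1)


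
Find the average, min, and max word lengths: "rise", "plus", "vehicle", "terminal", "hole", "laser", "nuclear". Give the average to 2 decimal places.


Lengths: "rise"=4, "plus"=4, "vehicle"=7, "terminal"=8, "hole"=4, "laser"=5, "nuclear"=7
Sum = 39, Count = 7
Average = 39/7 = 5.57
= avg=5.57, min=4, max=8


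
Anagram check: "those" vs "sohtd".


Word 1: "those" → sorted: ehost
Word 2: "sohtd" → sorted: dhost
Same letters? ehost != dhost
Anagram = No


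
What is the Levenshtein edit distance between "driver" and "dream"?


Word 1: "driver" (length 6)
Word 2: "dream" (length 5)
One optimal edit sequence (insert/delete/substitute each cost 1):
  1. keep 'd'
  2. keep 'r'
  3. delete 'i'  (+1)
  4. substitute 'v' -> 'e'  (+1)
  5. substitute 'e' -> 'a'  (+1)
  6. substitute 'r' -> 'm'  (+1)
Total edit operations: 4
Edit distance = 4


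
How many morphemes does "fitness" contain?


Word: "fitness"
Morphemes: fit | -ness
Each morpheme carries meaning
= 2 morphemes


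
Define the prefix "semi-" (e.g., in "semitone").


Prefix: semi-
As in: semitone -> semi- + tone
Meaning = half


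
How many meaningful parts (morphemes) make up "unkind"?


Word: "unkind"
Morphemes: un- | kind
Each morpheme carries meaning
= 2 morphemes


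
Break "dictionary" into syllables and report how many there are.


Word: "dictionary"
Syllable breakdown: dic / tion / ar / y
Counting: 4 parts
= 4 syllables


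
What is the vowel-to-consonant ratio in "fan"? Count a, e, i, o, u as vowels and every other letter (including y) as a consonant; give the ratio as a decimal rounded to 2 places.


Word: "fan"
Vowels (a,e,i,o,u): 1
Consonants: 2
Ratio = 1/2
= 0.50


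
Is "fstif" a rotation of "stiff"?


Word: "stiff", Candidate: "fstif"
Method: check if candidate is substring of word+word
"stiffstiff" contains "fstif"? Yes
Is rotation = Yes


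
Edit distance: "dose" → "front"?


Word 1: "dose" (length 4)
Word 2: "front" (length 5)
One optimal edit sequence (insert/delete/substitute each cost 1):
  1. insert 'f'  (+1)
  2. substitute 'd' -> 'r'  (+1)
  3. keep 'o'
  4. substitute 's' -> 'n'  (+1)
  5. substitute 'e' -> 't'  (+1)
Total edit operations: 4
Edit distance = 4


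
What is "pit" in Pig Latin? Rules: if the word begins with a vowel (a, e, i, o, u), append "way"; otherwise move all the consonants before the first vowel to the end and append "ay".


Word: "pit"
Starts with consonant(s) → move to end, add 'ay'
Consonant cluster: "p"
Pig Latin = "itpay"


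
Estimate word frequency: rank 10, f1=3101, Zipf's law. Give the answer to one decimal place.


Zipf's law: f(r) = f(1) / r
f(1) = 3101
f(10) = 3101 / 10
= 310.1 occurrences


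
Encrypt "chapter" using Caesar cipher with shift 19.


Word: "chapter"
Shift: 19
Each letter → (letter + shift) mod 26:
  'c' (2) + 19 = 21 → 'v'
  'h' (7) + 19 = 0 → 'a'
  'a' (0) + 19 = 19 → 't'
  'p' (15) + 19 = 8 → 'i'
  't' (19) + 19 = 12 → 'm'
  'e' (4) + 19 = 23 → 'x'
  'r' (17) + 19 = 10 → 'k'
Result = "vatimxk"


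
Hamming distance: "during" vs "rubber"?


Comparing character by character (same length = 6):
  Pos 0: 'd' vs 'r' !=
  Pos 1: 'u' vs 'u' =
  Pos 2: 'r' vs 'b' !=
  Pos 3: 'i' vs 'b' !=
  Pos 4: 'n' vs 'e' !=
  Pos 5: 'g' vs 'r' !=
Hamming distance = 5


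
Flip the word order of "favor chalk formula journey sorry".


Original: "favor chalk formula journey sorry"
Words (1..n): favor | chalk | formula | journey | sorry
Reversed (n..1): sorry | journey | formula | chalk | favor
Result = "sorry journey formula chalk favor"


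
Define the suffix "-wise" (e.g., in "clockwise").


Suffix: -wise
Example: clockwise (clock + -wise)
Meaning = in the manner of


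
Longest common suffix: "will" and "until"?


Word 1: "will"
Word 2: "until"
Comparing from end:
  Pos -1: 'l' == 'l'
  Pos -2: 'l' != 'i' (stop)
LCS = "l" (length 1)


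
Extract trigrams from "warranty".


Word: "warranty" (length 8)
Number of trigrams = 8 - 3 + 1 = 6
  Position 0: "war"
  Position 1: "arr"
  Position 2: "rra"
  Position 3: "ran"
  Position 4: "ant"
  Position 5: "nty"
Trigrams = "war", "arr", "rra", "ran", "ant", "nty"


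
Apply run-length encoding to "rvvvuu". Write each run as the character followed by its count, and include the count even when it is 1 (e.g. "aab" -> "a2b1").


String: "rvvvuu"
Scanning for consecutive runs:
  'r' x 1
  'v' x 3
  'u' x 2
RLE = "r1v3u2"


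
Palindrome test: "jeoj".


Word: "jeoj"
Reversed: "joej"
Forward == Backward? jeoj != joej
Palindrome = No


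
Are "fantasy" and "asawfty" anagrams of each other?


Word 1: "fantasy" → sorted: aafnsty
Word 2: "asawfty" → sorted: aafstwy
Same letters? aafnsty != aafstwy
Anagram = No


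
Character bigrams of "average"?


Word: "average" (length 7)
Number of bigrams = 7 - 2 + 1 = 6
  Position 0: "av"
  Position 1: "ve"
  Position 2: "er"
  Position 3: "ra"
  Position 4: "ag"
  Position 5: "ge"
Bigrams = "av", "ve", "er", "ra", "ag", "ge"


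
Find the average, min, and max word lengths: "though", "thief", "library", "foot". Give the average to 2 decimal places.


Lengths: "though"=6, "thief"=5, "library"=7, "foot"=4
Sum = 22, Count = 4
Average = 22/4 = 5.50
= avg=5.50, min=4, max=7


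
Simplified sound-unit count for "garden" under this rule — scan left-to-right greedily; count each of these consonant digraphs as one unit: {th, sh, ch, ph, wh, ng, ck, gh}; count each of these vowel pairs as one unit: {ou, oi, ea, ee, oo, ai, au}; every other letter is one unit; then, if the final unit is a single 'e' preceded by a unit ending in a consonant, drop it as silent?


Word: "garden" (6 letters)
Left-to-right scan:
  [1] 'g' (letter)
  [2] 'a' (letter)
  [3] 'r' (letter)
  [4] 'd' (letter)
  [5] 'e' (letter)
  [6] 'n' (letter)
Units from scan: 6
Sound units = 6 units


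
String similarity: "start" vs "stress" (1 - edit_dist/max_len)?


Word 1: "start" (length 5)
Word 2: "stress" (length 6)
One optimal edit sequence:
  1. keep 's'
  2. keep 't'
  3. insert 'r'  (+1)
  4. substitute 'a' -> 'e'  (+1)
  5. substitute 'r' -> 's'  (+1)
  6. substitute 't' -> 's'  (+1)
Edit distance = 4
Max length = max(5, 6) = 6
Similarity = 1 - 4/6
= 0.3333


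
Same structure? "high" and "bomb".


Pattern of "high": [0, 1, 2, 0]
Pattern of "bomb": [0, 1, 2, 0]
Patterns match
Same pattern = Yes


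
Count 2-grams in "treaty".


Word: "treaty" (length 6)
Number of 2-grams = length - 2 + 1 = 6 - 2 + 1
= 5


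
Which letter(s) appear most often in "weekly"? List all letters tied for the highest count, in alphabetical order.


Word: "weekly"
Letter counts:
  'e': 2
  'k': 1
  'l': 1
  'w': 1
  'y': 1
Maximum count = 2
Most frequent = 'e' (2 times each)


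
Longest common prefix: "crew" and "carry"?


Word 1: "crew"
Word 2: "carry"
Comparing from start:
  Pos 0: 'c' == 'c'
  Pos 1: 'r' != 'a' (stop)
LCP = "c" (length 1)


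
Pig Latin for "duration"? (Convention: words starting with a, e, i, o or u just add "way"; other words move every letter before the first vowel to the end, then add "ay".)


Word: "duration"
Starts with consonant(s) → move to end, add 'ay'
Consonant cluster: "d"
Pig Latin = "urationday"


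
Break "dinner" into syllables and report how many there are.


Word: "dinner"
Syllable breakdown: din / ner
Counting: 2 parts
= 2 syllables


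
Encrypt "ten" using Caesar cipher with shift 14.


Word: "ten"
Shift: 14
Each letter → (letter + shift) mod 26:
  't' (19) + 14 = 7 → 'h'
  'e' (4) + 14 = 18 → 's'
  'n' (13) + 14 = 1 → 'b'
Result = "hsb"


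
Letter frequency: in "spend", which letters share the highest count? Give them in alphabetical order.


Word: "spend"
Letter counts:
  'd': 1
  'e': 1
  'n': 1
  'p': 1
  's': 1
Maximum count = 1
Most frequent = 'd', 'e', 'n', 'p', 's' (1 time each)


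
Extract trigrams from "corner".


Word: "corner" (length 6)
Number of trigrams = 6 - 3 + 1 = 4
  Position 0: "cor"
  Position 1: "orn"
  Position 2: "rne"
  Position 3: "ner"
Trigrams = "cor", "orn", "rne", "ner"


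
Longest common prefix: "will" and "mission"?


Word 1: "will"
Word 2: "mission"
Comparing from start:
  Pos 0: 'w' != 'm' (stop)
LCP = "" (length 0)


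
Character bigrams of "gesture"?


Word: "gesture" (length 7)
Number of bigrams = 7 - 2 + 1 = 6
  Position 0: "ge"
  Position 1: "es"
  Position 2: "st"
  Position 3: "tu"
  Position 4: "ur"
  Position 5: "re"
Bigrams = "ge", "es", "st", "tu", "ur", "re"


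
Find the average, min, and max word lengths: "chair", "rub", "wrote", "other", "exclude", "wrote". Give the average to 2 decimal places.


Lengths: "chair"=5, "rub"=3, "wrote"=5, "other"=5, "exclude"=7, "wrote"=5
Sum = 30, Count = 6
Average = 30/6 = 5.00
= avg=5.00, min=3, max=7


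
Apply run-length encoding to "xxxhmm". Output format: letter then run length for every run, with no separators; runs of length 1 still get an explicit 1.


String: "xxxhmm"
Scanning for consecutive runs:
  'x' x 3
  'h' x 1
  'm' x 2
RLE = "x3h1m2"


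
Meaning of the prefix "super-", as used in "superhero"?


Prefix: super-
Example: superhero (super- + hero)
Meaning = above / beyond


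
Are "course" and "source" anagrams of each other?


Word 1: "course" → sorted: ceorsu
Word 2: "source" → sorted: ceorsu
Same letters? ceorsu == ceorsu
Anagram = Yes


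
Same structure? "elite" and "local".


Pattern of "elite": [0, 1, 2, 3, 0]
Pattern of "local": [0, 1, 2, 3, 0]
Patterns match
Same pattern = Yes


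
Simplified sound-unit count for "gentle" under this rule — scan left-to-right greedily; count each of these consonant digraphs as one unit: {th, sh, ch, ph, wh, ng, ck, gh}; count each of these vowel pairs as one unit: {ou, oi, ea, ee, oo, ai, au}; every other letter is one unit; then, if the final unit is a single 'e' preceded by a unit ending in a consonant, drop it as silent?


Word: "gentle" (6 letters)
Left-to-right scan:
  [1] 'g' (letter)
  [2] 'e' (letter)
  [3] 'n' (letter)
  [4] 't' (letter)
  [5] 'l' (letter)
  [6] 'e' (letter)
Units from scan: 6
Final unit is 'e' after a consonant -> drop as silent (-1)
Sound units = 5 units


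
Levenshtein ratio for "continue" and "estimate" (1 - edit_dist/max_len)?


Word 1: "continue" (length 8)
Word 2: "estimate" (length 8)
One optimal edit sequence:
  1. delete 'c'  (+1)
  2. substitute 'o' -> 'e'  (+1)
  3. substitute 'n' -> 's'  (+1)
  4. keep 't'
  5. keep 'i'
  6. insert 'm'  (+1)
  7. substitute 'n' -> 'a'  (+1)
  8. substitute 'u' -> 't'  (+1)
  9. keep 'e'
Edit distance = 6
Max length = max(8, 8) = 8
Similarity = 1 - 6/8
= 0.2500


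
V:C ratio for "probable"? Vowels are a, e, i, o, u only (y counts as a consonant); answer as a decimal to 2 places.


Word: "probable"
Vowels (a,e,i,o,u): 3
Consonants: 5
Ratio = 3/5
= 0.60


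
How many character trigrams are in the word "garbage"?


Word: "garbage" (length 7)
Number of 3-grams = length - 3 + 1 = 7 - 3 + 1
= 5


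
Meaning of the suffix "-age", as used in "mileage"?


Suffix: -age
Example: mileage (mile + -age)
Meaning = result / collection


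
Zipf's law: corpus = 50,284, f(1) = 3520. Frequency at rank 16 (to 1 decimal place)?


Zipf's law: f(r) = f(1) / r
f(1) = 3520
f(16) = 3520 / 16
= 220.0 occurrences


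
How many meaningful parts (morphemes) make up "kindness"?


Word: "kindness"
Morphemes: kind | -ness
Each morpheme carries meaning
= 2 morphemes


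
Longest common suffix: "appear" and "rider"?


Word 1: "appear"
Word 2: "rider"
Comparing from end:
  Pos -1: 'r' == 'r'
  Pos -2: 'a' != 'e' (stop)
LCS = "r" (length 1)


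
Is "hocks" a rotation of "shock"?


Word: "shock", Candidate: "hocks"
Method: check if candidate is substring of word+word
"shockshock" contains "hocks"? Yes
Is rotation = Yes


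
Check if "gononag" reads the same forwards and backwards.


Word: "gononag"
Reversed: "ganonog"
Forward == Backward? gononag != ganonog
Palindrome = No


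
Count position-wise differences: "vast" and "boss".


Comparing character by character (same length = 4):
  Pos 0: 'v' vs 'b' !=
  Pos 1: 'a' vs 'o' !=
  Pos 2: 's' vs 's' =
  Pos 3: 't' vs 's' !=
Hamming distance = 3


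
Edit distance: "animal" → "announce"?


Word 1: "animal" (length 6)
Word 2: "announce" (length 8)
One optimal edit sequence (insert/delete/substitute each cost 1):
  1. keep 'a'
  2. insert 'n'  (+1)
  3. keep 'n'
  4. insert 'o'  (+1)
  5. substitute 'i' -> 'u'  (+1)
  6. substitute 'm' -> 'n'  (+1)
  7. substitute 'a' -> 'c'  (+1)
  8. substitute 'l' -> 'e'  (+1)
Total edit operations: 6
Edit distance = 6


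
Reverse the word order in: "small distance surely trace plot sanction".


Original: "small distance surely trace plot sanction"
Words (1..n): small | distance | surely | trace | plot | sanction
Reversed (n..1): sanction | plot | trace | surely | distance | small
Result = "sanction plot trace surely distance small"


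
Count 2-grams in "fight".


Word: "fight" (length 5)
Number of 2-grams = length - 2 + 1 = 5 - 2 + 1
= 4


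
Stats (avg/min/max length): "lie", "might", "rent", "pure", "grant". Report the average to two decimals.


Lengths: "lie"=3, "might"=5, "rent"=4, "pure"=4, "grant"=5
Sum = 21, Count = 5
Average = 21/5 = 4.20
= avg=4.20, min=3, max=5


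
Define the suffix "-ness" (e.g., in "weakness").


Suffix: -ness
Example: weakness (weak + -ness)
Meaning = state of being


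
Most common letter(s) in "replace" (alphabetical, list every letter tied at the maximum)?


Word: "replace"
Letter counts:
  'a': 1
  'c': 1
  'e': 2
  'l': 1
  'p': 1
  'r': 1
Maximum count = 2
Most frequent = 'e' (2 times each)


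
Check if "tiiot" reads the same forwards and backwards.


Word: "tiiot"
Reversed: "toiit"
Forward == Backward? tiiot != toiit
Palindrome = No


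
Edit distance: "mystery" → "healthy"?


Word 1: "mystery" (length 7)
Word 2: "healthy" (length 7)
One optimal edit sequence (insert/delete/substitute each cost 1):
  1. substitute 'm' -> 'h'  (+1)
  2. substitute 'y' -> 'e'  (+1)
  3. substitute 's' -> 'a'  (+1)
  4. substitute 't' -> 'l'  (+1)
  5. substitute 'e' -> 't'  (+1)
  6. substitute 'r' -> 'h'  (+1)
  7. keep 'y'
Total edit operations: 6
Edit distance = 6


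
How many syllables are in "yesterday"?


Word: "yesterday"
Syllable breakdown: yes / ter / day
Counting: 3 parts
= 3 syllables


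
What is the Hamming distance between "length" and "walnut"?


Comparing character by character (same length = 6):
  Pos 0: 'l' vs 'w' !=
  Pos 1: 'e' vs 'a' !=
  Pos 2: 'n' vs 'l' !=
  Pos 3: 'g' vs 'n' !=
  Pos 4: 't' vs 'u' !=
  Pos 5: 'h' vs 't' !=
Hamming distance = 6


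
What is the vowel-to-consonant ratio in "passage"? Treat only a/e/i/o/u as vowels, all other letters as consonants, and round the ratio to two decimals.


Word: "passage"
Vowels (a,e,i,o,u): 3
Consonants: 4
Ratio = 3/4
= 0.75


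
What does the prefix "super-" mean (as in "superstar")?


Prefix: super-
Example: superstar (super- + star)
Meaning = above / beyond


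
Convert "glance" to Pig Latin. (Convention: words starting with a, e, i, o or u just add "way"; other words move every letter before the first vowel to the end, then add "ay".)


Word: "glance"
Starts with consonant(s) → move to end, add 'ay'
Consonant cluster: "gl"
Pig Latin = "anceglay"


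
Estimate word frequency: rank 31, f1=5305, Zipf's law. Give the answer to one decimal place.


Zipf's law: f(r) = f(1) / r
f(1) = 5305
f(31) = 5305 / 31
= 171.1 occurrences


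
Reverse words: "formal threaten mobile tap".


Original: "formal threaten mobile tap"
Words (1..n): formal | threaten | mobile | tap
Reversed (n..1): tap | mobile | threaten | formal
Result = "tap mobile threaten formal"


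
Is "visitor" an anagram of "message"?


Word 1: "message" → sorted: aeegmss
Word 2: "visitor" → sorted: iiorstv
Same letters? aeegmss != iiorstv
Anagram = No


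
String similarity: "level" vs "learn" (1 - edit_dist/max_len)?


Word 1: "level" (length 5)
Word 2: "learn" (length 5)
One optimal edit sequence:
  1. keep 'l'
  2. keep 'e'
  3. substitute 'v' -> 'a'  (+1)
  4. substitute 'e' -> 'r'  (+1)
  5. substitute 'l' -> 'n'  (+1)
Edit distance = 3
Max length = max(5, 5) = 5
Similarity = 1 - 3/5
= 0.4000


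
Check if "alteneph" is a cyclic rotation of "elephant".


Word: "elephant", Candidate: "alteneph"
Method: check if candidate is substring of word+word
"elephantelephant" contains "alteneph"? No
Is rotation = No


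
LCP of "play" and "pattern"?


Word 1: "play"
Word 2: "pattern"
Comparing from start:
  Pos 0: 'p' == 'p'
  Pos 1: 'l' != 'a' (stop)
LCP = "p" (length 1)


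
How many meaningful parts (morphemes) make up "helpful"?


Word: "helpful"
Morphemes: help | -ful
Each morpheme carries meaning
= 2 morphemes


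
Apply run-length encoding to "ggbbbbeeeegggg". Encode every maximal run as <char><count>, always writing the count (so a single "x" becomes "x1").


String: "ggbbbbeeeegggg"
Scanning for consecutive runs:
  'g' x 2
  'b' x 4
  'e' x 4
  'g' x 4
RLE = "g2b4e4g4"


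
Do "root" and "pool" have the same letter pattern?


Pattern of "root": [0, 1, 1, 2]
Pattern of "pool": [0, 1, 1, 2]
Patterns match
Same pattern = Yes


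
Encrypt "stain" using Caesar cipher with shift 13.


Word: "stain"
Shift: 13
Each letter → (letter + shift) mod 26:
  's' (18) + 13 = 5 → 'f'
  't' (19) + 13 = 6 → 'g'
  'a' (0) + 13 = 13 → 'n'
  'i' (8) + 13 = 21 → 'v'
  'n' (13) + 13 = 0 → 'a'
Result = "fgnva"


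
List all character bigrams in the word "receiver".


Word: "receiver" (length 8)
Number of bigrams = 8 - 2 + 1 = 7
  Position 0: "re"
  Position 1: "ec"
  Position 2: "ce"
  Position 3: "ei"
  Position 4: "iv"
  Position 5: "ve"
  Position 6: "er"
Bigrams = "re", "ec", "ce", "ei", "iv", "ve", "er"


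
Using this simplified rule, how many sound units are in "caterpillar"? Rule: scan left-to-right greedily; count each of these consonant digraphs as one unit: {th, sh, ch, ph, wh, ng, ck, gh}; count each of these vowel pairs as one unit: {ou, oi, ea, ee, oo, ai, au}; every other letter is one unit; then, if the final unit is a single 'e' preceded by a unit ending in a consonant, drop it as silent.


Word: "caterpillar" (11 letters)
Left-to-right scan:
  1. 'c' (letter)
  2. 'a' (letter)
  3. 't' (letter)
  4. 'e' (letter)
  5. 'r' (letter)
  6. 'p' (letter)
  7. 'i' (letter)
  8. 'l' (letter)
  9. 'l' (letter)
  10. 'a' (letter)
  11. 'r' (letter)
Units from scan: 11
Sound units = 11 units


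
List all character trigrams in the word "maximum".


Word: "maximum" (length 7)
Number of trigrams = 7 - 3 + 1 = 5
  Position 0: "max"
  Position 1: "axi"
  Position 2: "xim"
  Position 3: "imu"
  Position 4: "mum"
Trigrams = "max", "axi", "xim", "imu", "mum"


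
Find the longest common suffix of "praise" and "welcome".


Word 1: "praise"
Word 2: "welcome"
Comparing from end:
  Pos -1: 'e' == 'e'
  Pos -2: 's' != 'm' (stop)
LCS = "e" (length 1)


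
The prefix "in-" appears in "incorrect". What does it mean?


Prefix: in-
Example: incorrect (in- + correct)
Meaning = not / into


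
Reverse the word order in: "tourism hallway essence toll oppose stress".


Original: "tourism hallway essence toll oppose stress"
Words (1..n): tourism | hallway | essence | toll | oppose | stress
Reversed (n..1): stress | oppose | toll | essence | hallway | tourism
Result = "stress oppose toll essence hallway tourism"


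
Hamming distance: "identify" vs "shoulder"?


Comparing character by character (same length = 8):
  Pos 0: 'i' vs 's' !=
  Pos 1: 'd' vs 'h' !=
  Pos 2: 'e' vs 'o' !=
  Pos 3: 'n' vs 'u' !=
  Pos 4: 't' vs 'l' !=
  Pos 5: 'i' vs 'd' !=
  Pos 6: 'f' vs 'e' !=
  Pos 7: 'y' vs 'r' !=
Hamming distance = 8


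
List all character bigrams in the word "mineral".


Word: "mineral" (length 7)
Number of bigrams = 7 - 2 + 1 = 6
  Position 0: "mi"
  Position 1: "in"
  Position 2: "ne"
  Position 3: "er"
  Position 4: "ra"
  Position 5: "al"
Bigrams = "mi", "in", "ne", "er", "ra", "al"


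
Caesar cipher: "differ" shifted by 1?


Word: "differ"
Shift: 1
Each letter → (letter + shift) mod 26:
  'd' (3) + 1 = 4 → 'e'
  'i' (8) + 1 = 9 → 'j'
  'f' (5) + 1 = 6 → 'g'
  'f' (5) + 1 = 6 → 'g'
  'e' (4) + 1 = 5 → 'f'
  'r' (17) + 1 = 18 → 's'
Result = "ejggfs"


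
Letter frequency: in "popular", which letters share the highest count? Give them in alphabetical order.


Word: "popular"
Letter counts:
  'a': 1
  'l': 1
  'o': 1
  'p': 2
  'r': 1
  'u': 1
Maximum count = 2
Most frequent = 'p' (2 times each)


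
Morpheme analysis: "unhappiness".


Word: "unhappiness"
Morphemes: un- / happi / -ness
Each morpheme carries meaning
= 3 morphemes


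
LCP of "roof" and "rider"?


Word 1: "roof"
Word 2: "rider"
Comparing from start:
  Pos 0: 'r' == 'r'
  Pos 1: 'o' != 'i' (stop)
LCP = "r" (length 1)


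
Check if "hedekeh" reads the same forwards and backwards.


Word: "hedekeh"
Reversed: "hekedeh"
Forward == Backward? hedekeh != hekedeh
Palindrome = No


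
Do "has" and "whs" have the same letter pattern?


Pattern of "has": [0, 1, 2]
Pattern of "whs": [0, 1, 2]
Patterns match
Same pattern = Yes


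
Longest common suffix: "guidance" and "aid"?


Word 1: "guidance"
Word 2: "aid"
Comparing from end:
  Pos -1: 'e' != 'd' (stop)
LCS = "" (length 0)


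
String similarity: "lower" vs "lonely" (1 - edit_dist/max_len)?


Word 1: "lower" (length 5)
Word 2: "lonely" (length 6)
One optimal edit sequence:
  1. keep 'l'
  2. keep 'o'
  3. substitute 'w' -> 'n'  (+1)
  4. keep 'e'
  5. insert 'l'  (+1)
  6. substitute 'r' -> 'y'  (+1)
Edit distance = 3
Max length = max(5, 6) = 6
Similarity = 1 - 3/6
= 0.5000


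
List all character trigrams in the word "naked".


Word: "naked" (length 5)
Number of trigrams = 5 - 3 + 1 = 3
  Position 0: "nak"
  Position 1: "ake"
  Position 2: "ked"
Trigrams = "nak", "ake", "ked"


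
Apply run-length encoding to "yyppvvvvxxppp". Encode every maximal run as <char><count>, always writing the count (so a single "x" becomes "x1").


String: "yyppvvvvxxppp"
Scanning for consecutive runs:
  'y' x 2
  'p' x 2
  'v' x 4
  'x' x 2
  'p' x 3
RLE = "y2p2v4x2p3"


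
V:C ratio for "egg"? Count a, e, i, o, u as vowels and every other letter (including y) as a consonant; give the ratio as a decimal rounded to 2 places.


Word: "egg"
Vowels (a,e,i,o,u): 1
Consonants: 2
Ratio = 1/2
= 0.50


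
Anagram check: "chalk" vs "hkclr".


Word 1: "chalk" → sorted: achkl
Word 2: "hkclr" → sorted: chklr
Same letters? achkl != chklr
Anagram = No


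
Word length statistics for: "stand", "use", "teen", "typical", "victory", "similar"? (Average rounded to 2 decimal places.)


Lengths: "stand"=5, "use"=3, "teen"=4, "typical"=7, "victory"=7, "similar"=7
Sum = 33, Count = 6
Average = 33/6 = 5.50
= avg=5.50, min=3, max=7


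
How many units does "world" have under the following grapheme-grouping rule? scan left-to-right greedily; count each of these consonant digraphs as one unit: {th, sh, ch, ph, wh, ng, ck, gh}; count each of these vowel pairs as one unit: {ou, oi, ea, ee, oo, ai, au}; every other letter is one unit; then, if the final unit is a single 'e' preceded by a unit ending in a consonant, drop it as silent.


Word: "world" (5 letters)
Left-to-right scan:
  [1] 'w' (letter)
  [2] 'o' (letter)
  [3] 'r' (letter)
  [4] 'l' (letter)
  [5] 'd' (letter)
Units from scan: 5
Sound units = 5 units


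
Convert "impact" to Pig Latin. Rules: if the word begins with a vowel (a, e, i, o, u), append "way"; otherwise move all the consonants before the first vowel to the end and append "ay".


Word: "impact"
Starts with vowel → add 'way'
Pig Latin = "impactway"


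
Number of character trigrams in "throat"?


Word: "throat" (length 6)
Number of 3-grams = length - 3 + 1 = 6 - 3 + 1
= 4


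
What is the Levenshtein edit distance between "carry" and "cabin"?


Word 1: "carry" (length 5)
Word 2: "cabin" (length 5)
One optimal edit sequence (insert/delete/substitute each cost 1):
  1. keep 'c'
  2. keep 'a'
  3. substitute 'r' -> 'b'  (+1)
  4. substitute 'r' -> 'i'  (+1)
  5. substitute 'y' -> 'n'  (+1)
Total edit operations: 3
Edit distance = 3


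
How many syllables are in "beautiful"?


Word: "beautiful"
Syllable breakdown: beau · ti · ful
Counting: 3 parts
= 3 syllables


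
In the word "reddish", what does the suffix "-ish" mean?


Suffix: -ish
Example: reddish = red + -ish, with a spelling change
Meaning = somewhat / having the qualities of


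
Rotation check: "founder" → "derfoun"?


Word: "founder", Candidate: "derfoun"
Method: check if candidate is substring of word+word
"founderfounder" contains "derfoun"? Yes
Is rotation = Yes


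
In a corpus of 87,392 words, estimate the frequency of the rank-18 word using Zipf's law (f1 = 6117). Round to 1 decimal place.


Zipf's law: f(r) = f(1) / r
f(1) = 6117
f(18) = 6117 / 18
= 339.8 occurrences


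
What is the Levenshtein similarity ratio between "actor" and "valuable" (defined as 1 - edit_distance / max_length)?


Word 1: "actor" (length 5)
Word 2: "valuable" (length 8)
One optimal edit sequence:
  1. insert 'v'  (+1)
  2. keep 'a'
  3. insert 'l'  (+1)
  4. insert 'u'  (+1)
  5. substitute 'c' -> 'a'  (+1)
  6. substitute 't' -> 'b'  (+1)
  7. substitute 'o' -> 'l'  (+1)
  8. substitute 'r' -> 'e'  (+1)
Edit distance = 7
Max length = max(5, 8) = 8
Similarity = 1 - 7/8
= 0.1250


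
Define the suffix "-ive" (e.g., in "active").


Suffix: -ive
As in: active -> act + -ive
Meaning = tending to


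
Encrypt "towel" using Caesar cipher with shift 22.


Word: "towel"
Shift: 22
Each letter → (letter + shift) mod 26:
  't' (19) + 22 = 15 → 'p'
  'o' (14) + 22 = 10 → 'k'
  'w' (22) + 22 = 18 → 's'
  'e' (4) + 22 = 0 → 'a'
  'l' (11) + 22 = 7 → 'h'
Result = "pksah"


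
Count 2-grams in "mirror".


Word: "mirror" (length 6)
Number of 2-grams = length - 2 + 1 = 6 - 2 + 1
= 5


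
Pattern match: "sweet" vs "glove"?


Pattern of "sweet": [0, 1, 2, 2, 3]
Pattern of "glove": [0, 1, 2, 3, 4]
Patterns do not match
Same pattern = No


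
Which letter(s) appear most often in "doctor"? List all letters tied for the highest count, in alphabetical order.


Word: "doctor"
Letter counts:
  'c': 1
  'd': 1
  'o': 2
  'r': 1
  't': 1
Maximum count = 2
Most frequent = 'o' (2 times each)


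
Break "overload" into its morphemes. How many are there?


Word: "overload"
Morphemes: over- | load
Each morpheme carries meaning
= 2 morphemes


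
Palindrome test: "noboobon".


Word: "noboobon"
Reversed: "noboobon"
Forward == Backward? noboobon == noboobon
Palindrome = Yes


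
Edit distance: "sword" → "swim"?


Word 1: "sword" (length 5)
Word 2: "swim" (length 4)
One optimal edit sequence (insert/delete/substitute each cost 1):
  1. keep 's'
  2. keep 'w'
  3. delete 'o'  (+1)
  4. substitute 'r' -> 'i'  (+1)
  5. substitute 'd' -> 'm'  (+1)
Total edit operations: 3
Edit distance = 3


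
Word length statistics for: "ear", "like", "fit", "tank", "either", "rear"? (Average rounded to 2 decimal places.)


Lengths: "ear"=3, "like"=4, "fit"=3, "tank"=4, "either"=6, "rear"=4
Sum = 24, Count = 6
Average = 24/6 = 4.00
= avg=4.00, min=3, max=6


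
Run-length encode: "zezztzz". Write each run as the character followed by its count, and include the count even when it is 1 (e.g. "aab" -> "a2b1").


String: "zezztzz"
Scanning for consecutive runs:
  'z' x 1
  'e' x 1
  'z' x 2
  't' x 1
  'z' x 2
RLE = "z1e1z2t1z2"


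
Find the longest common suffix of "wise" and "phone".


Word 1: "wise"
Word 2: "phone"
Comparing from end:
  Pos -1: 'e' == 'e'
  Pos -2: 's' != 'n' (stop)
LCS = "e" (length 1)


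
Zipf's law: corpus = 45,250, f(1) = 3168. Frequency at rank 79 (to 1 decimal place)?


Zipf's law: f(r) = f(1) / r
f(1) = 3168
f(79) = 3168 / 79
= 40.1 occurrences


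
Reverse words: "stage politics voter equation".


Original: "stage politics voter equation"
Words (1..n): stage | politics | voter | equation
Reversed (n..1): equation | voter | politics | stage
Result = "equation voter politics stage"


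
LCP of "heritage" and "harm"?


Word 1: "heritage"
Word 2: "harm"
Comparing from start:
  Pos 0: 'h' == 'h'
  Pos 1: 'e' != 'a' (stop)
LCP = "h" (length 1)


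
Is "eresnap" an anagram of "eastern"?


Word 1: "eastern" → sorted: aeenrst
Word 2: "eresnap" → sorted: aeenprs
Same letters? aeenrst != aeenprs
Anagram = No


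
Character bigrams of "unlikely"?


Word: "unlikely" (length 8)
Number of bigrams = 8 - 2 + 1 = 7
  Position 0: "un"
  Position 1: "nl"
  Position 2: "li"
  Position 3: "ik"
  Position 4: "ke"
  Position 5: "el"
  Position 6: "ly"
Bigrams = "un", "nl", "li", "ik", "ke", "el", "ly"


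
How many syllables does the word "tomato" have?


Word: "tomato"
Syllable breakdown: to · ma · to
Counting: 3 parts
= 3 syllables


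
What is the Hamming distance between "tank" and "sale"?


Comparing character by character (same length = 4):
  Pos 0: 't' vs 's' !=
  Pos 1: 'a' vs 'a' =
  Pos 2: 'n' vs 'l' !=
  Pos 3: 'k' vs 'e' !=
Hamming distance = 3


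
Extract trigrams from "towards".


Word: "towards" (length 7)
Number of trigrams = 7 - 3 + 1 = 5
  Position 0: "tow"
  Position 1: "owa"
  Position 2: "war"
  Position 3: "ard"
  Position 4: "rds"
Trigrams = "tow", "owa", "war", "ard", "rds"


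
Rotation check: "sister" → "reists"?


Word: "sister", Candidate: "reists"
Method: check if candidate is substring of word+word
"sistersister" contains "reists"? No
Is rotation = No


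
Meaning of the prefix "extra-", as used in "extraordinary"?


Prefix: extra-
Example: extraordinary (extra- + ordinary)
Meaning = beyond


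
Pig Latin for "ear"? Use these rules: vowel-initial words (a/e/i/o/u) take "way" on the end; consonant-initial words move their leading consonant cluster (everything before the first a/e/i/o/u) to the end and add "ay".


Word: "ear"
Starts with vowel → add 'way'
Pig Latin = "earway"


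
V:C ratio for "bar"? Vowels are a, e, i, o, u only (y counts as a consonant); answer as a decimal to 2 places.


Word: "bar"
Vowels (a,e,i,o,u): 1
Consonants: 2
Ratio = 1/2
= 0.50


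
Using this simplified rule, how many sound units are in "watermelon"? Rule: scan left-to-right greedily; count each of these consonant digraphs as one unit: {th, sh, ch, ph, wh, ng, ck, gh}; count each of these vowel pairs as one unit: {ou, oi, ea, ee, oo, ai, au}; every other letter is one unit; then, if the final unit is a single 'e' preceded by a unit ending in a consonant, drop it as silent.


Word: "watermelon" (10 letters)
Left-to-right scan:
  1. 'w' (letter)
  2. 'a' (letter)
  3. 't' (letter)
  4. 'e' (letter)
  5. 'r' (letter)
  6. 'm' (letter)
  7. 'e' (letter)
  8. 'l' (letter)
  9. 'o' (letter)
  10. 'n' (letter)
Units from scan: 10
Sound units = 10 units


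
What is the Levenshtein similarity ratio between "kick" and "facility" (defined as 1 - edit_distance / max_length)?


Word 1: "kick" (length 4)
Word 2: "facility" (length 8)
One optimal edit sequence:
  1. insert 'f'  (+1)
  2. insert 'a'  (+1)
  3. insert 'c'  (+1)
  4. insert 'i'  (+1)
  5. substitute 'k' -> 'l'  (+1)
  6. keep 'i'
  7. substitute 'c' -> 't'  (+1)
  8. substitute 'k' -> 'y'  (+1)
Edit distance = 7
Max length = max(4, 8) = 8
Similarity = 1 - 7/8
= 0.1250


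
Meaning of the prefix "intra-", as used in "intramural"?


Prefix: intra-
As in: intramural -> intra- + mural
Meaning = within


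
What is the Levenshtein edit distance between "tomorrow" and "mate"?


Word 1: "tomorrow" (length 8)
Word 2: "mate" (length 4)
One optimal edit sequence (insert/delete/substitute each cost 1):
  1. delete 't'  (+1)
  2. delete 'o'  (+1)
  3. keep 'm'
  4. delete 'o'  (+1)
  5. delete 'r'  (+1)
  6. substitute 'r' -> 'a'  (+1)
  7. substitute 'o' -> 't'  (+1)
  8. substitute 'w' -> 'e'  (+1)
Total edit operations: 7
Edit distance = 7


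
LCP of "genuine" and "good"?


Word 1: "genuine"
Word 2: "good"
Comparing from start:
  Pos 0: 'g' == 'g'
  Pos 1: 'e' != 'o' (stop)
LCP = "g" (length 1)


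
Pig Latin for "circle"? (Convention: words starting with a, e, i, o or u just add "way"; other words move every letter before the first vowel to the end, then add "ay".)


Word: "circle"
Starts with consonant(s) → move to end, add 'ay'
Consonant cluster: "c"
Pig Latin = "irclecay"


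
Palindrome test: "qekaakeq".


Word: "qekaakeq"
Reversed: "qekaakeq"
Forward == Backward? qekaakeq == qekaakeq
Palindrome = Yes


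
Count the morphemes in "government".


Word: "government"
Morphemes: govern + -ment
Each morpheme carries meaning
= 2 morphemes


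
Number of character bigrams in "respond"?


Word: "respond" (length 7)
Number of 2-grams = length - 2 + 1 = 7 - 2 + 1
= 6


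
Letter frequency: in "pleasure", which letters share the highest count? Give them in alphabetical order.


Word: "pleasure"
Letter counts:
  'a': 1
  'e': 2
  'l': 1
  'p': 1
  'r': 1
  's': 1
  'u': 1
Maximum count = 2
Most frequent = 'e' (2 times each)


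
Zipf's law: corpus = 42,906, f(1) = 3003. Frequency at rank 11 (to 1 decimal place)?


Zipf's law: f(r) = f(1) / r
f(1) = 3003
f(11) = 3003 / 11
= 273.0 occurrences


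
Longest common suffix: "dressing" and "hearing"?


Word 1: "dressing"
Word 2: "hearing"
Comparing from end:
  Pos -1: 'g' == 'g'
  Pos -2: 'n' == 'n'
  Pos -3: 'i' == 'i'
  Pos -4: 's' != 'r' (stop)
LCS = "ing" (length 3)


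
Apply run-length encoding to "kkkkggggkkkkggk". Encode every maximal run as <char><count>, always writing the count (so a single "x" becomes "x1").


String: "kkkkggggkkkkggk"
Scanning for consecutive runs:
  'k' x 4
  'g' x 4
  'k' x 4
  'g' x 2
  'k' x 1
RLE = "k4g4k4g2k1"


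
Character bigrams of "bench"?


Word: "bench" (length 5)
Number of bigrams = 5 - 2 + 1 = 4
  Position 0: "be"
  Position 1: "en"
  Position 2: "nc"
  Position 3: "ch"
Bigrams = "be", "en", "nc", "ch"


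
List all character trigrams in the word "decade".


Word: "decade" (length 6)
Number of trigrams = 6 - 3 + 1 = 4
  Position 0: "dec"
  Position 1: "eca"
  Position 2: "cad"
  Position 3: "ade"
Trigrams = "dec", "eca", "cad", "ade"


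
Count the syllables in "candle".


Word: "candle"
Syllable breakdown: can | dle
Counting: 2 parts
= 2 syllables
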